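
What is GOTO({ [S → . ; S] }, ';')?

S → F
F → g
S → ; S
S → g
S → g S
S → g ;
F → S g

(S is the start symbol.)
GOTO(I, ';') = CLOSURE({ [A → αX.β] : [A → α.Xβ] ∈ I, X = ';' })

Items with dot before ';', with the dot advanced:
  [S → . ; S] → [S → ; . S]
Closure of the advanced items:
  [S → ; . S] has the dot before S: add [S → . F], [S → . ; S], [S → . g], [S → . g S], [S → . g ;]
  [S → . F] has the dot before F: add [F → . g], [F → . S g]

GOTO = { [F → . S g], [F → . g], [S → . ; S], [S → . F], [S → . g ;], [S → . g S], [S → . g], [S → ; . S] }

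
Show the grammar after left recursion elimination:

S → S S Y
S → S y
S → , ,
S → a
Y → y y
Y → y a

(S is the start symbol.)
S → , , S'
S → a S'
S' → S Y S'
S' → y S'
S' → ε
Y → y y
Y → y a

S is directly left-recursive. The standard transformation for
  A → A α₁ | ... | A α_m | β₁ | ... | β_n
is
  A  → β₁ A' | ... | β_n A'
  A' → α₁ A' | ... | α_m A' | ε

S → , , becomes S → , , S'
S → a becomes S → a S'
S → S S Y becomes S' → S Y S'
S → S y becomes S' → y S'
Add S' → ε

Productions for other non-terminals are unchanged:
  Y → y y
  Y → y a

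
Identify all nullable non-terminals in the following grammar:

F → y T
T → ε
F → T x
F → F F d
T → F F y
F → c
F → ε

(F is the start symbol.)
{ 'F', 'T' }

A non-terminal is nullable if it can derive ε (the empty string): either it has an ε-production, or it has a production whose right-hand side consists entirely of nullable non-terminals.

ε-productions: T → ε, F → ε
So T, F are immediately nullable.
Every non-terminal is now nullable.
Nullable = { 'F', 'T' }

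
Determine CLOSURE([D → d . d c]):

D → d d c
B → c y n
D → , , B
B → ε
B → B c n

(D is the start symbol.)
{ [D → d . d c] }

To compute CLOSURE, for each item [A → α.Bβ] where B is a non-terminal, add [B → .γ] for all productions B → γ; repeat for the newly added items until nothing changes.

Start with: [D → d . d c]
The dot precedes the terminal d, so nothing is added.

CLOSURE = { [D → d . d c] }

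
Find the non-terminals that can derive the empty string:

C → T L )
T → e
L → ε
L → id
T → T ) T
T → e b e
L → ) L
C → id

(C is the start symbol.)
{ 'L' }

A non-terminal is nullable if it can derive ε (the empty string): either it has an ε-production, or it has a production whose right-hand side consists entirely of nullable non-terminals.

ε-productions: L → ε
So L is immediately nullable.
No further non-terminal can be added: every production for the remaining non-terminals contains a terminal or a non-nullable non-terminal.
Nullable = { 'L' }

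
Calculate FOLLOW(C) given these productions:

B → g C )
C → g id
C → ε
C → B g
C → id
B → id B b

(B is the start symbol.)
{ ')' }

To compute FOLLOW(C), find every occurrence of C on a right-hand side N → α C β: add FIRST(β) \ {ε}, and if β is empty or nullable also add FOLLOW(N). Iterate to a fixed point.

In B → g C ): C is followed by ')', add FIRST(')') \ {ε} = { ')' }

Taking the union: FOLLOW(C) = { ')' }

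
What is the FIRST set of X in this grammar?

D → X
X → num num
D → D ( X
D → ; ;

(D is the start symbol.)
To compute FIRST(X), examine every production with X on the left-hand side, reading each right-hand side left to right until a non-nullable symbol is reached.

From X → num num:
  - num is a terminal: add 'num' and stop

Collecting: FIRST(X) = { 'num' }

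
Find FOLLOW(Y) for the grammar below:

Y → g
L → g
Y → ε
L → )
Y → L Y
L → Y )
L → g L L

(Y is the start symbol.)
To compute FOLLOW(Y), find every occurrence of Y on a right-hand side N → α Y β: add FIRST(β) \ {ε}, and if β is empty or nullable also add FOLLOW(N). Iterate to a fixed point.

Y is the start symbol, so $ ∈ FOLLOW(Y).
In Y → L Y: Y is at the end; this adds FOLLOW(Y) to itself — nothing new
In L → Y ): Y is followed by ')', add FIRST(')') \ {ε} = { ')' }

Taking the union: FOLLOW(Y) = { $, ')' }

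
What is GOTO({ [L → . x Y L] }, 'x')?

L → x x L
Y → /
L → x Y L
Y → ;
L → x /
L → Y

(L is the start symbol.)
GOTO(I, 'x') = CLOSURE({ [A → αX.β] : [A → α.Xβ] ∈ I, X = 'x' })

Items with dot before 'x', with the dot advanced:
  [L → . x Y L] → [L → x . Y L]
Closure of the advanced items:
  [L → x . Y L] has the dot before Y: add [Y → . /], [Y → . ;]

GOTO = { [L → x . Y L], [Y → . /], [Y → . ;] }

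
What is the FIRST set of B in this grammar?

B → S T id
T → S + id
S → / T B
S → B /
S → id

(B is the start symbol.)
{ '/', 'id' }

To compute FIRST(B), examine every production with B on the left-hand side, reading each right-hand side left to right until a non-nullable symbol is reached.

FIRST sets of the other non-terminals involved (by the same procedure, iterated to a fixed point):
  FIRST(S) = { '/', 'id' }

From B → S T id:
  - S is a non-terminal: add FIRST(S) \ {ε} = { '/', 'id' }
    S is not nullable, so stop

Collecting: FIRST(B) = { '/', 'id' }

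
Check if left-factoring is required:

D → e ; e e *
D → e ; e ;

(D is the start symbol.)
Yes, D has productions with common prefix 'e ; e'

Left-factoring is needed when two productions for the same non-terminal
share a common prefix on the right-hand side.

Productions for D:
  D → e ; e e *
  D → e ; e ;

Found common prefix 'e ; e' in productions for D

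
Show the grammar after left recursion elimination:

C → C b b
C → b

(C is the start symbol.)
C → b C'
C' → b b C'
C' → ε

C is directly left-recursive. The standard transformation for
  A → A α₁ | ... | A α_m | β₁ | ... | β_n
is
  A  → β₁ A' | ... | β_n A'
  A' → α₁ A' | ... | α_m A' | ε

C → b becomes C → b C'
C → C b b becomes C' → b b C'
Add C' → ε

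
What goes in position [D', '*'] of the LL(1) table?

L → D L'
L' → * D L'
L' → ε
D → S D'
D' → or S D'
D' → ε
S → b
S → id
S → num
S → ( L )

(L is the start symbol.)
To find M[D', '*'], we find productions for D' where '*' is in the predict set (PREDICT(N → α) = (FIRST(α) \ {ε}) ∪ (FOLLOW(N) if α ⇒* ε)).

Relevant sets:
  FOLLOW(D') = { $, ')', '*' }

D' → or S D': PREDICT = { 'or' }
D' → ε: PREDICT = { $, ')', '*' }
  '*' is in predict set, so this production goes in M[D', '*']

M[D', '*'] = D' → ε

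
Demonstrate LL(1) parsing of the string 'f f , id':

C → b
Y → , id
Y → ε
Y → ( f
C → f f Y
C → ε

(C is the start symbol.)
LL(1) parsing maintains a stack (initially the start symbol over $) and the input. At each step: if the stack top is a terminal, match it against the current input token; if it is a non-terminal N, replace it with the RHS of M[N, lookahead] (the unique production whose predict set contains the lookahead).

Stack is shown with the top on the left.

Stack    Input       Action
---------------------------
C $      f f , id $  output C → f f Y
f f Y $  f f , id $  match 'f'
f Y $    f , id $    match 'f'
Y $      , id $      output Y → , id
, id $   , id $      match ','
id $     id $        match 'id'
$        $           accept

The string is accepted.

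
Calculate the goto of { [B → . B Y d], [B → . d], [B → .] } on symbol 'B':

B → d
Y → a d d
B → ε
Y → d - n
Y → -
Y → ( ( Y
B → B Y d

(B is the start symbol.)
GOTO(I, 'B') = CLOSURE({ [A → αX.β] : [A → α.Xβ] ∈ I, X = 'B' })

Items with dot before 'B', with the dot advanced:
  [B → . B Y d] → [B → B . Y d]
Closure of the advanced items:
  [B → B . Y d] has the dot before Y: add [Y → . a d d], [Y → . d - n], [Y → . -], [Y → . ( ( Y]

GOTO = { [B → B . Y d], [Y → . ( ( Y], [Y → . -], [Y → . a d d], [Y → . d - n] }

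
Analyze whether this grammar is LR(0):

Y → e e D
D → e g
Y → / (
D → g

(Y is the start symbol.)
Yes, the grammar is LR(0)

A grammar is LR(0) if no state in the canonical LR(0) collection has:
  - both a shift item (dot before a terminal) and a complete item (shift-reduce conflict), or
  - two or more complete items (reduce-reduce conflict; the accept item [Y' → Y .] counts as a complete item here).

Augment with Y' → Y and build the canonical LR(0) collection (I0 = CLOSURE({[Y' → . Y]}), then GOTO on every symbol after a dot until no new states appear). It has 10 states:
  I0: { [Y → . / (], [Y → . e e D], [Y' → . Y] }  — shift
  I1: { [Y → / . (] }  — shift
  I2: { [Y' → Y .] }  — accept
  I3: { [Y → e . e D] }  — shift
  I4: { [D → . e g], [D → . g], [Y → e e . D] }  — shift
  I5: { [Y → e e D .] }  — reduce
  I6: { [D → e . g] }  — shift
  I7: { [D → g .] }  — reduce
  I8: { [D → e g .] }  — reduce
  I9: { [Y → / ( .] }  — reduce

Every state is either a pure shift/goto state or contains exactly one complete item and nothing to shift — no conflicts. The grammar is LR(0).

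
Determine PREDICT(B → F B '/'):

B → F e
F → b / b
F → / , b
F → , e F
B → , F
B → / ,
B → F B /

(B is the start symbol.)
PREDICT(B → F B '/') = (FIRST(RHS) \ {ε}) ∪ (FOLLOW(B) if ε ∈ FIRST(RHS), i.e. RHS ⇒* ε)
FIRST(F) = { ',', '/', 'b' }
FIRST(F B '/') = { ',', '/', 'b' }
ε ∉ FIRST(F B '/'), so FOLLOW(B) is not added.
PREDICT(B → F B '/') = { ',', '/', 'b' }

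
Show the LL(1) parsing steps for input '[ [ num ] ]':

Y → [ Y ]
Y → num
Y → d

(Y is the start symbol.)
Stack is shown with the top on the left.

Stack      Input          Action
--------------------------------
Y $        [ [ num ] ] $  output Y → [ Y ]
[ Y ] $    [ [ num ] ] $  match '['
Y ] $      [ num ] ] $    output Y → [ Y ]
[ Y ] ] $  [ num ] ] $    match '['
Y ] ] $    num ] ] $      output Y → num
num ] ] $  num ] ] $      match 'num'
] ] $      ] ] $          match ']'
] $        ] $            match ']'
$          $              accept

The string is accepted.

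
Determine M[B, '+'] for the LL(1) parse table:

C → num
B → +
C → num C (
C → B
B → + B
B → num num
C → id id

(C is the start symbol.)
B → +, B → + B

To find M[B, '+'], we find productions for B where '+' is in the predict set (PREDICT(N → α) = (FIRST(α) \ {ε}) ∪ (FOLLOW(N) if α ⇒* ε)).

B → +: PREDICT = { '+' }
  '+' is in predict set, so this production goes in M[B, '+']
B → + B: PREDICT = { '+' }
  '+' is in predict set, so this production goes in M[B, '+']
B → num num: PREDICT = { 'num' }

M[B, '+'] = B → +, B → + B  (a multiply-defined cell — the grammar is not LL(1))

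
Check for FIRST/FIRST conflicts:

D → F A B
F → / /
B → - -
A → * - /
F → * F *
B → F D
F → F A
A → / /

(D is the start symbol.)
Yes. F → '/' '/' / F → F A on { '/' }; F → '*' F '*' / F → F A on { '*' }

A FIRST/FIRST conflict occurs when two productions N → α and N → β for the same non-terminal have FIRST(α) ∩ FIRST(β) ≠ ∅ (with ε ∈ FIRST of a nullable right-hand side, so two nullable alternatives also conflict).

FIRST sets of the non-terminals at (or reachable through a nullable prefix from) the front of some alternative:
  FIRST(F) = { '*', '/' }

Productions for F:
  F → / /: FIRST = { '/' }
  F → * F *: FIRST = { '*' }
  F → F A: FIRST = { '*', '/' }
Productions for B:
  B → - -: FIRST = { '-' }
  B → F D: FIRST = { '*', '/' }
Productions for A:
  A → * - /: FIRST = { '*' }
  A → / /: FIRST = { '/' }
D has only one production, so no FIRST/FIRST conflict is possible there.

Conflict for F: F → / / and F → F A
  Overlap: { '/' }
Conflict for F: F → * F * and F → F A
  Overlap: { '*' }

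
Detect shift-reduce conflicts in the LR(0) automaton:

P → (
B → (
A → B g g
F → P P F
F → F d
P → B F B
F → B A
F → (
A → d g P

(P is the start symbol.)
Yes — I9: [F → P P F .] vs [F → F . d]

A shift-reduce conflict occurs when an LR(0) state has both:
  - a complete (reduce) item [A → α .] (dot at the end), and
  - a shift item [B → β . c γ] (dot before a terminal).

Augment with P' → P and build the canonical LR(0) collection (I0 = CLOSURE({[P' → . P]}), then GOTO on every symbol after a dot until no new states appear). It has 20 states:
  I0: { [B → . (], [P → . (], [P → . B F B], [P' → . P] }  — shift
  I1: { [B → ( .], [P → ( .] }  — 2 reduces
  I2: { [B → . (], [F → . (], [F → . B A], [F → . F d], [F → . P P F], [P → . (], [P → . B F B], [P → B . F B] }  — shift
  I3: { [P' → P .] }  — accept
  I4: { [B → ( .], [F → ( .], [P → ( .] }  — 3 reduces
  I5: { [A → . B g g], [A → . d g P], [B → . (], [F → . (], [F → . B A], [F → . F d], [F → . P P F], [F → B . A], [P → . (], [P → . B F B], [P → B . F B] }  — shift
  I6: { [B → . (], [F → F . d], [P → B F . B] }  — shift
  I7: { [B → . (], [F → P . P F], [P → . (], [P → . B F B] }  — shift
  I8: { [B → . (], [F → . (], [F → . B A], [F → . F d], [F → . P P F], [F → P P . F], [P → . (], [P → . B F B] }  — shift
  I9: { [F → F . d], [F → P P F .] }  — shift, reduce
  I10: { [F → F d .] }  — reduce
  I11: { [B → ( .] }  — reduce
  I12: { [P → B F B .] }  — reduce
  I13: { [F → B A .] }  — reduce
  I14: { [A → . B g g], [A → . d g P], [A → B . g g], [B → . (], [F → . (], [F → . B A], [F → . F d], [F → . P P F], [F → B . A], [P → . (], [P → . B F B], [P → B . F B] }  — shift
  I15: { [A → d . g P] }  — shift
  I16: { [A → d g . P], [B → . (], [P → . (], [P → . B F B] }  — shift
  I17: { [A → d g P .] }  — reduce
  I18: { [A → B g . g] }  — shift
  I19: { [A → B g g .] }  — reduce

I9 contains reduce item [F → P P F .] and shift item [F → F . d] — shift-reduce conflict.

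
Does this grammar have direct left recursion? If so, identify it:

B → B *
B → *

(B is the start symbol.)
Direct left recursion occurs when N → N α for some non-terminal N (the right-hand side begins with the left-hand side itself).

B → B *: LEFT RECURSIVE (starts with B)
B → *: starts with '*'

The grammar has direct left recursion on: B.

Answer: Yes, B is left-recursive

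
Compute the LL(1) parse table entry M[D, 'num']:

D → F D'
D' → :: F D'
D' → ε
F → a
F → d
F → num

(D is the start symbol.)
To find M[D, 'num'], we find productions for D where 'num' is in the predict set (PREDICT(N → α) = (FIRST(α) \ {ε}) ∪ (FOLLOW(N) if α ⇒* ε)).

Relevant sets:
  FIRST(F) = { 'a', 'd', 'num' }

D → F D': PREDICT = { 'a', 'd', 'num' }
  'num' is in predict set, so this production goes in M[D, 'num']

M[D, 'num'] = D → F D'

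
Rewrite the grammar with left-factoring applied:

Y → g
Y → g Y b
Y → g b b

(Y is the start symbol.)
Y → g Y'
Y' → ε
Y' → Y b
Y' → b b

Left-factoring transforms A → αβ₁ | αβ₂ into A → αA' and A' → β₁ | β₂
(α is the longest common prefix among the alternatives). Repeat until
no nonterminal has two alternatives with a common prefix.

Round 1: Y has alternatives sharing prefix 'g'. Introduce Y': Y → g Y'
  Add: Y' → ε
  Add: Y' → Y b
  Add: Y' → b b

No remaining common prefixes — done.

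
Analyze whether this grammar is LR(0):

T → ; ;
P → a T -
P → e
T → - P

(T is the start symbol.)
Yes, the grammar is LR(0)

A grammar is LR(0) if no state in the canonical LR(0) collection has:
  - both a shift item (dot before a terminal) and a complete item (shift-reduce conflict), or
  - two or more complete items (reduce-reduce conflict; the accept item [T' → T .] counts as a complete item here).

Augment with T' → T and build the canonical LR(0) collection (I0 = CLOSURE({[T' → . T]}), then GOTO on every symbol after a dot until no new states appear). It has 10 states:
  I0: { [T → . - P], [T → . ; ;], [T' → . T] }  — shift
  I1: { [P → . a T -], [P → . e], [T → - . P] }  — shift
  I2: { [T → ; . ;] }  — shift
  I3: { [T' → T .] }  — accept
  I4: { [T → ; ; .] }  — reduce
  I5: { [T → - P .] }  — reduce
  I6: { [P → a . T -], [T → . - P], [T → . ; ;] }  — shift
  I7: { [P → e .] }  — reduce
  I8: { [P → a T . -] }  — shift
  I9: { [P → a T - .] }  — reduce

Every state is either a pure shift/goto state or contains exactly one complete item and nothing to shift — no conflicts. The grammar is LR(0).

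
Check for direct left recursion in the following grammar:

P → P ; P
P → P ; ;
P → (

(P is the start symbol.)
Direct left recursion occurs when N → N α for some non-terminal N (the right-hand side begins with the left-hand side itself).

P → P ; P: LEFT RECURSIVE (starts with P)
P → P ; ;: LEFT RECURSIVE (starts with P)
P → (: starts with '('

The grammar has direct left recursion on: P.

Answer: Yes, P is left-recursive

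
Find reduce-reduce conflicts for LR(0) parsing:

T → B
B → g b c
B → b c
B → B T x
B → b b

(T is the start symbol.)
No reduce-reduce conflicts

Augment with T' → T and build the canonical LR(0) collection (I0 = CLOSURE({[T' → . T]}), then GOTO on every symbol after a dot until no new states appear). It has 11 states:
  I0: { [B → . B T x], [B → . b b], [B → . b c], [B → . g b c], [T → . B], [T' → . T] }  — shift
  I1: { [B → . B T x], [B → . b b], [B → . b c], [B → . g b c], [B → B . T x], [T → . B], [T → B .] }  — shift, reduce
  I2: { [T' → T .] }  — accept
  I3: { [B → b . b], [B → b . c] }  — shift
  I4: { [B → g . b c] }  — shift
  I5: { [B → g b . c] }  — shift
  I6: { [B → g b c .] }  — reduce
  I7: { [B → b b .] }  — reduce
  I8: { [B → b c .] }  — reduce
  I9: { [B → B T . x] }  — shift
  I10: { [B → B T x .] }  — reduce

No state contains more than one complete item.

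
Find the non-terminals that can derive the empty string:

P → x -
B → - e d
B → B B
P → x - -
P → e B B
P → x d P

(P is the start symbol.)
None

A non-terminal is nullable if it can derive ε (the empty string): either it has an ε-production, or it has a production whose right-hand side consists entirely of nullable non-terminals.

There are no ε-productions, so no non-terminal can derive ε.
No non-terminals are nullable.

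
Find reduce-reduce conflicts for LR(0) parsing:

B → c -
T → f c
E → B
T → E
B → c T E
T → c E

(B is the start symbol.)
Yes — I10: [T → E .] vs [T → c E .]

A reduce-reduce conflict occurs when an LR(0) state has two complete items [A → α .] and [B → β .] — both call for a reduction, and with no lookahead the parser cannot choose between them.

Augment with B' → B and build the canonical LR(0) collection (I0 = CLOSURE({[B' → . B]}), then GOTO on every symbol after a dot until no new states appear). It has 12 states:
  I0: { [B → . c -], [B → . c T E], [B' → . B] }  — shift
  I1: { [B' → B .] }  — accept
  I2: { [B → . c -], [B → . c T E], [B → c . -], [B → c . T E], [E → . B], [T → . E], [T → . c E], [T → . f c] }  — shift
  I3: { [B → c - .] }  — reduce
  I4: { [E → B .] }  — reduce
  I5: { [T → E .] }  — reduce
  I6: { [B → . c -], [B → . c T E], [B → c T . E], [E → . B] }  — shift
  I7: { [B → . c -], [B → . c T E], [B → c . -], [B → c . T E], [E → . B], [T → . E], [T → . c E], [T → . f c], [T → c . E] }  — shift
  I8: { [T → f . c] }  — shift
  I9: { [T → f c .] }  — reduce
  I10: { [T → E .], [T → c E .] }  — 2 reduces
  I11: { [B → c T E .] }  — reduce

I10 contains complete items [T → E .], [T → c E .] — reduce-reduce conflict.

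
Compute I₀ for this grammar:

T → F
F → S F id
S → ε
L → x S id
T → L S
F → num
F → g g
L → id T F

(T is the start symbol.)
{ [F → . S F id], [F → . g g], [F → . num], [L → . id T F], [L → . x S id], [S → .], [T → . F], [T → . L S], [T' → . T] }

First, augment the grammar with T' → T
I₀ = CLOSURE({ [T' → . T] }):
  [T' → . T] has the dot before T: add [T → . F], [T → . L S]
  [T → . F] has the dot before F: add [F → . S F id], [F → . num], [F → . g g]
  [T → . L S] has the dot before L: add [L → . x S id], [L → . id T F]
  [F → . S F id] has the dot before S: add [S → .]
No further items can be added.

I₀ = { [F → . S F id], [F → . g g], [F → . num], [L → . id T F], [L → . x S id], [S → .], [T → . F], [T → . L S], [T' → . T] }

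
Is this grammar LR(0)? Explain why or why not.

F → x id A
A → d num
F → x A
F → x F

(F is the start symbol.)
Yes, the grammar is LR(0)

A grammar is LR(0) if no state in the canonical LR(0) collection has:
  - both a shift item (dot before a terminal) and a complete item (shift-reduce conflict), or
  - two or more complete items (reduce-reduce conflict; the accept item [F' → F .] counts as a complete item here).

Augment with F' → F and build the canonical LR(0) collection (I0 = CLOSURE({[F' → . F]}), then GOTO on every symbol after a dot until no new states appear). It has 9 states:
  I0: { [F → . x A], [F → . x F], [F → . x id A], [F' → . F] }  — shift
  I1: { [F' → F .] }  — accept
  I2: { [A → . d num], [F → . x A], [F → . x F], [F → . x id A], [F → x . A], [F → x . F], [F → x . id A] }  — shift
  I3: { [F → x A .] }  — reduce
  I4: { [F → x F .] }  — reduce
  I5: { [A → d . num] }  — shift
  I6: { [A → . d num], [F → x id . A] }  — shift
  I7: { [F → x id A .] }  — reduce
  I8: { [A → d num .] }  — reduce

Every state is either a pure shift/goto state or contains exactly one complete item and nothing to shift — no conflicts. The grammar is LR(0).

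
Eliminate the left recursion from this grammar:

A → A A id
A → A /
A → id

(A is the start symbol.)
A is directly left-recursive. The standard transformation for
  A → A α₁ | ... | A α_m | β₁ | ... | β_n
is
  A  → β₁ A' | ... | β_n A'
  A' → α₁ A' | ... | α_m A' | ε

A → id becomes A → id A'
A → A A id becomes A' → A id A'
A → A / becomes A' → / A'
Add A' → ε

Resulting grammar:
A → id A'
A' → A id A'
A' → / A'
A' → ε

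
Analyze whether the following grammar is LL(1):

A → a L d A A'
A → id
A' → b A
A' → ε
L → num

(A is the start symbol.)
No. Predict set conflict for A': { 'b' }

A grammar is LL(1) if for each non-terminal N with multiple productions, the predict sets of those productions are pairwise disjoint, where PREDICT(N → α) = (FIRST(α) \ {ε}) ∪ (FOLLOW(N) if α ⇒* ε).

Relevant sets:
  FOLLOW(A') = { $, 'b' }

For A:
  PREDICT(A → a L d A A') = { 'a' }
  PREDICT(A → id) = { 'id' }
For A':
  PREDICT(A' → b A) = { 'b' }
  PREDICT(A' → ε) = { $, 'b' }
L has a single production, so nothing to check there.

Conflict found: Predict set conflict for A': { 'b' }
The grammar is NOT LL(1).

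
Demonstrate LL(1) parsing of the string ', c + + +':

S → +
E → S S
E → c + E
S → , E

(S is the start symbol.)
Stack is shown with the top on the left.

Stack    Input        Action
----------------------------
S $      , c + + + $  output S → , E
, E $    , c + + + $  match ','
E $      c + + + $    output E → c + E
c + E $  c + + + $    match 'c'
+ E $    + + + $      match '+'
E $      + + $        output E → S S
S S $    + + $        output S → +
+ S $    + + $        match '+'
S $      + $          output S → +
+ $      + $          match '+'
$        $            accept

The string is accepted.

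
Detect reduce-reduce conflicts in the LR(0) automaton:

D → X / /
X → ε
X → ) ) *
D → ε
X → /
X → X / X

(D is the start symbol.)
Yes — I0: [D → .] vs [X → .]; I6: [D → X / / .] vs [X → / .]

Augment with D' → D and build the canonical LR(0) collection (I0 = CLOSURE({[D' → . D]}), then GOTO on every symbol after a dot until no new states appear). It has 11 states:
  I0: { [D → . X / /], [D → .], [D' → . D], [X → . ) ) *], [X → . /], [X → . X / X], [X → .] }  — shift, 2 reduces
  I1: { [X → ) . ) *] }  — shift
  I2: { [X → / .] }  — reduce
  I3: { [D' → D .] }  — accept
  I4: { [D → X . / /], [X → X . / X] }  — shift
  I5: { [D → X / . /], [X → . ) ) *], [X → . /], [X → . X / X], [X → .], [X → X / . X] }  — shift, reduce
  I6: { [D → X / / .], [X → / .] }  — 2 reduces
  I7: { [X → X . / X], [X → X / X .] }  — shift, reduce
  I8: { [X → . ) ) *], [X → . /], [X → . X / X], [X → .], [X → X / . X] }  — shift, reduce
  I9: { [X → ) ) . *] }  — shift
  I10: { [X → ) ) * .] }  — reduce

I0 contains complete items [D → .], [X → .] — reduce-reduce conflict.
I6 contains complete items [D → X / / .], [X → / .] — reduce-reduce conflict.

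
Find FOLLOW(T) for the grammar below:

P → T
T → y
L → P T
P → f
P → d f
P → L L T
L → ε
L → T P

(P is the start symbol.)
To compute FOLLOW(T), find every occurrence of T on a right-hand side N → α T β: add FIRST(β) \ {ε}, and if β is empty or nullable also add FOLLOW(N). Iterate to a fixed point.

In P → T: T is at the end, add FOLLOW(P)
In L → P T: T is at the end, add FOLLOW(L)
In P → L L T: T is at the end, add FOLLOW(P)
In L → T P: T is followed by P, add FIRST(P) \ {ε} = { 'd', 'f', 'y' }

The FOLLOW sets referred to above (computed the same way, to a fixed point):
  FOLLOW(P) = { $, 'd', 'f', 'y' }
  FOLLOW(L) = { 'd', 'f', 'y' }

Taking the union: FOLLOW(T) = { $, 'd', 'f', 'y' }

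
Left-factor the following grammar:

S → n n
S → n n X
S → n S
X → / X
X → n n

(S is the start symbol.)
S → n S'
S' → n S''
S'' → ε
S'' → X
S' → S
X → / X
X → n n

Left-factoring transforms A → αβ₁ | αβ₂ into A → αA' and A' → β₁ | β₂
(α is the longest common prefix among the alternatives). Repeat until
no nonterminal has two alternatives with a common prefix.

Round 1: S has alternatives sharing prefix 'n'. Introduce S': S → n S'
  Add: S' → n
  Add: S' → n X
  Add: S' → S

Round 2: S' has alternatives sharing prefix 'n'. Introduce S'': S' → n S''
  Add: S'' → ε
  Add: S'' → X

No remaining common prefixes — done.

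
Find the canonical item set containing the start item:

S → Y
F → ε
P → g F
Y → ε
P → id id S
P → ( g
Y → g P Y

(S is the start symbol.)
First, augment the grammar with S' → S
I₀ = CLOSURE({ [S' → . S] }):
  [S' → . S] has the dot before S: add [S → . Y]
  [S → . Y] has the dot before Y: add [Y → .], [Y → . g P Y]
No further items can be added.

I₀ = { [S → . Y], [S' → . S], [Y → . g P Y], [Y → .] }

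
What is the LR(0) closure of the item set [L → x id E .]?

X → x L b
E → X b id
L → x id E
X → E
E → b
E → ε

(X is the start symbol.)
{ [L → x id E .] }

Start with: [L → x id E .]
The dot is at the end, so nothing is added.

CLOSURE = { [L → x id E .] }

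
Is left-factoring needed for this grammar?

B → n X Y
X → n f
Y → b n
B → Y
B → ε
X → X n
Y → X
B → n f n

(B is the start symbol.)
Yes, B has productions with common prefix 'n'

Left-factoring is needed when two productions for the same non-terminal
share a common prefix on the right-hand side.

Productions for B:
  B → n X Y
  B → Y
  B → ε
  B → n f n
Productions for X:
  X → n f
  X → X n
Productions for Y:
  Y → b n
  Y → X

Found common prefix 'n' in productions for B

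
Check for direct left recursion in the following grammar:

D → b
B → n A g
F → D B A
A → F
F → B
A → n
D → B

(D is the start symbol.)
Direct left recursion occurs when N → N α for some non-terminal N (the right-hand side begins with the left-hand side itself).

D → b: starts with b
B → n A g: starts with n
F → D B A: starts with D
A → F: starts with F
F → B: starts with B
A → n: starts with n
D → B: starts with B

No direct left recursion found.

Answer: No direct left recursion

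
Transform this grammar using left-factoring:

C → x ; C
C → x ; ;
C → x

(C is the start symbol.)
Left-factoring transforms A → αβ₁ | αβ₂ into A → αA' and A' → β₁ | β₂
(α is the longest common prefix among the alternatives). Repeat until
no nonterminal has two alternatives with a common prefix.

Round 1: C has alternatives sharing prefix 'x'. Introduce C': C → x C'
  Add: C' → ; C
  Add: C' → ; ;
  Add: C' → ε

Round 2: C' has alternatives sharing prefix ';'. Introduce C'': C' → ; C''
  Add: C'' → C
  Add: C'' → ;

No remaining common prefixes — done.

Resulting grammar:
C → x C'
C' → ; C''
C'' → C
C'' → ;
C' → ε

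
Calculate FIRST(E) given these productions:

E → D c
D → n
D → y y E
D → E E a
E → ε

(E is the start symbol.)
To compute FIRST(E), examine every production with E on the left-hand side, reading each right-hand side left to right until a non-nullable symbol is reached.

FIRST sets of the other non-terminals involved (by the same procedure, iterated to a fixed point):
  FIRST(D) = { 'a', 'n', 'y' }

From E → D c:
  - D is a non-terminal: add FIRST(D) \ {ε} = { 'a', 'n', 'y' }
    D is not nullable, so stop
From E → ε:
  - ε-production, so ε ∈ FIRST(E)

Collecting: FIRST(E) = { 'a', 'n', 'y', ε }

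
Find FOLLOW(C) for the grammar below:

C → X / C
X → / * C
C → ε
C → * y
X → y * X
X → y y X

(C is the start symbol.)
{ $, '/' }

To compute FOLLOW(C), find every occurrence of C on a right-hand side N → α C β: add FIRST(β) \ {ε}, and if β is empty or nullable also add FOLLOW(N). Iterate to a fixed point.

C is the start symbol, so $ ∈ FOLLOW(C).
In C → X / C: C is at the end; this adds FOLLOW(C) to itself — nothing new
In X → / * C: C is at the end, add FOLLOW(X)

The FOLLOW sets referred to above (computed the same way, to a fixed point):
  FOLLOW(X) = { '/' }

Taking the union: FOLLOW(C) = { $, '/' }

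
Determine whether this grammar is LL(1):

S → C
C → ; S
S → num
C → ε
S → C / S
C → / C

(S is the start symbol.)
Relevant sets:
  FIRST(C) = { '/', ';', ε }
  FOLLOW(S) = { $, '/' }
  FOLLOW(C) = { $, '/' }

For S:
  PREDICT(S → C) = { $, '/', ';' }
  PREDICT(S → num) = { 'num' }
  PREDICT(S → C '/' S) = { '/', ';' }
For C:
  PREDICT(C → ';' S) = { ';' }
  PREDICT(C → ε) = { $, '/' }
  PREDICT(C → '/' C) = { '/' }

Conflict found: Predict set conflict for S: { '/', ';' }
The grammar is NOT LL(1).

Answer: No. Predict set conflict for S: { '/', ';' }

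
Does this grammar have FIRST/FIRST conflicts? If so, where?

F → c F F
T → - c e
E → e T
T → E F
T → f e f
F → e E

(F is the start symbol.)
FIRST sets of the non-terminals at (or reachable through a nullable prefix from) the front of some alternative:
  FIRST(E) = { 'e' }

Productions for F:
  F → c F F: FIRST = { 'c' }
  F → e E: FIRST = { 'e' }
Productions for T:
  T → - c e: FIRST = { '-' }
  T → E F: FIRST = { 'e' }
  T → f e f: FIRST = { 'f' }
E has only one production, so no FIRST/FIRST conflict is possible there.

All alternatives of each non-terminal have pairwise disjoint FIRST sets.

Answer: No FIRST/FIRST conflicts.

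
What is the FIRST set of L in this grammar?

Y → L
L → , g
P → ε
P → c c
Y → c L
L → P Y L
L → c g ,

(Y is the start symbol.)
{ ',', 'c' }

FIRST sets of the other non-terminals involved (by the same procedure, iterated to a fixed point):
  FIRST(P) = { 'c', ε }
  FIRST(Y) = { ',', 'c' }

From L → , g:
  - ',' is a terminal: add ',' and stop
From L → P Y L:
  - P is a non-terminal: add FIRST(P) \ {ε} = { 'c' }
    P is nullable, so continue to the next symbol
  - Y is a non-terminal: add FIRST(Y) \ {ε} = { ',', 'c' }
    Y is not nullable, so stop
From L → c g ,:
  - c is a terminal: add 'c' and stop

Collecting: FIRST(L) = { ',', 'c' }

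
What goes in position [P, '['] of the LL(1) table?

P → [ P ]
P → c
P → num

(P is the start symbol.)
P → [ P ]

To find M[P, '['], we find productions for P where '[' is in the predict set (PREDICT(N → α) = (FIRST(α) \ {ε}) ∪ (FOLLOW(N) if α ⇒* ε)).

P → [ P ]: PREDICT = { '[' }
  '[' is in predict set, so this production goes in M[P, '[']
P → c: PREDICT = { 'c' }
P → num: PREDICT = { 'num' }

M[P, '['] = P → [ P ]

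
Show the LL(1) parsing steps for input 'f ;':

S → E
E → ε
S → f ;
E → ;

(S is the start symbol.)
LL(1) parsing maintains a stack (initially the start symbol over $) and the input. At each step: if the stack top is a terminal, match it against the current input token; if it is a non-terminal N, replace it with the RHS of M[N, lookahead] (the unique production whose predict set contains the lookahead).

Stack is shown with the top on the left.

Stack  Input  Action
--------------------
S $    f ; $  output S → f ;
f ; $  f ; $  match 'f'
; $    ; $    match ';'
$      $      accept

The string is accepted.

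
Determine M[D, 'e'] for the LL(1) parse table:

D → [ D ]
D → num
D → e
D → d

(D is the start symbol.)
D → e

To find M[D, 'e'], we find productions for D where 'e' is in the predict set (PREDICT(N → α) = (FIRST(α) \ {ε}) ∪ (FOLLOW(N) if α ⇒* ε)).

D → [ D ]: PREDICT = { '[' }
D → num: PREDICT = { 'num' }
D → e: PREDICT = { 'e' }
  'e' is in predict set, so this production goes in M[D, 'e']
D → d: PREDICT = { 'd' }

M[D, 'e'] = D → e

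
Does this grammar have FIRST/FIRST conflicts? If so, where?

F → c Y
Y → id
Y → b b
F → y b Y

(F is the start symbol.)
No FIRST/FIRST conflicts.

A FIRST/FIRST conflict occurs when two productions N → α and N → β for the same non-terminal have FIRST(α) ∩ FIRST(β) ≠ ∅ (with ε ∈ FIRST of a nullable right-hand side, so two nullable alternatives also conflict).

Productions for F:
  F → c Y: FIRST = { 'c' }
  F → y b Y: FIRST = { 'y' }
Productions for Y:
  Y → id: FIRST = { 'id' }
  Y → b b: FIRST = { 'b' }

All alternatives of each non-terminal have pairwise disjoint FIRST sets.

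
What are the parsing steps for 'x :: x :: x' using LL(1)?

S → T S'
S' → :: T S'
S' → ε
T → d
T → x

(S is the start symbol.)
Stack is shown with the top on the left.

Stack      Input          Action
--------------------------------
S $        x :: x :: x $  output S → T S'
T S' $     x :: x :: x $  output T → x
x S' $     x :: x :: x $  match 'x'
S' $       :: x :: x $    output S' → :: T S'
:: T S' $  :: x :: x $    match '::'
T S' $     x :: x $       output T → x
x S' $     x :: x $       match 'x'
S' $       :: x $         output S' → :: T S'
:: T S' $  :: x $         match '::'
T S' $     x $            output T → x
x S' $     x $            match 'x'
S' $       $              output S' → ε
$          $              accept

The string is accepted.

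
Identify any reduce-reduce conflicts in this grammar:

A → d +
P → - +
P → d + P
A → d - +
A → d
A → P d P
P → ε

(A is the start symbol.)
Yes — I5: [A → d + .] vs [P → .]

A reduce-reduce conflict occurs when an LR(0) state has two complete items [A → α .] and [B → β .] — both call for a reduction, and with no lookahead the parser cannot choose between them.

Augment with A' → A and build the canonical LR(0) collection (I0 = CLOSURE({[A' → . A]}), then GOTO on every symbol after a dot until no new states appear). It has 14 states:
  I0: { [A → . P d P], [A → . d +], [A → . d - +], [A → . d], [A' → . A], [P → . - +], [P → . d + P], [P → .] }  — shift, reduce
  I1: { [P → - . +] }  — shift
  I2: { [A' → A .] }  — accept
  I3: { [A → P . d P] }  — shift
  I4: { [A → d . +], [A → d . - +], [A → d .], [P → d . + P] }  — shift, reduce
  I5: { [A → d + .], [P → . - +], [P → . d + P], [P → .], [P → d + . P] }  — shift, 2 reduces
  I6: { [A → d - . +] }  — shift
  I7: { [A → d - + .] }  — reduce
  I8: { [P → d + P .] }  — reduce
  I9: { [P → d . + P] }  — shift
  I10: { [P → . - +], [P → . d + P], [P → .], [P → d + . P] }  — shift, reduce
  I11: { [A → P d . P], [P → . - +], [P → . d + P], [P → .] }  — shift, reduce
  I12: { [A → P d P .] }  — reduce
  I13: { [P → - + .] }  — reduce

I5 contains complete items [A → d + .], [P → .] — reduce-reduce conflict.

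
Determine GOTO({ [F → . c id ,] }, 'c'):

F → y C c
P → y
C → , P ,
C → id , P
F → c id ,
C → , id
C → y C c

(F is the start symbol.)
{ [F → c . id ,] }

GOTO(I, 'c') = CLOSURE({ [A → αX.β] : [A → α.Xβ] ∈ I, X = 'c' })

Items with dot before 'c', with the dot advanced:
  [F → . c id ,] → [F → c . id ,]
Closure adds nothing (no advanced item has the dot before a non-terminal).

GOTO = { [F → c . id ,] }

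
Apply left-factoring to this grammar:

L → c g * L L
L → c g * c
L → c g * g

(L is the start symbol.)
Left-factoring transforms A → αβ₁ | αβ₂ into A → αA' and A' → β₁ | β₂
(α is the longest common prefix among the alternatives). Repeat until
no nonterminal has two alternatives with a common prefix.

Round 1: L has alternatives sharing prefix 'c g *'. Introduce L': L → c g * L'
  Add: L' → L L
  Add: L' → c
  Add: L' → g

No remaining common prefixes — done.

Resulting grammar:
L → c g * L'
L' → L L
L' → c
L' → g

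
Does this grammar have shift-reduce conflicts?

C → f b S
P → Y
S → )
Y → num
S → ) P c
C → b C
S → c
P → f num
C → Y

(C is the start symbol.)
Yes — I7: [S → ) .] vs [P → . f num]

Augment with C' → C and build the canonical LR(0) collection (I0 = CLOSURE({[C' → . C]}), then GOTO on every symbol after a dot until no new states appear). It has 16 states:
  I0: { [C → . Y], [C → . b C], [C → . f b S], [C' → . C], [Y → . num] }  — shift
  I1: { [C' → C .] }  — accept
  I2: { [C → Y .] }  — reduce
  I3: { [C → . Y], [C → . b C], [C → . f b S], [C → b . C], [Y → . num] }  — shift
  I4: { [C → f . b S] }  — shift
  I5: { [Y → num .] }  — reduce
  I6: { [C → f b . S], [S → . ) P c], [S → . )], [S → . c] }  — shift
  I7: { [P → . Y], [P → . f num], [S → ) . P c], [S → ) .], [Y → . num] }  — shift, reduce
  I8: { [C → f b S .] }  — reduce
  I9: { [S → c .] }  — reduce
  I10: { [S → ) P . c] }  — shift
  I11: { [P → Y .] }  — reduce
  I12: { [P → f . num] }  — shift
  I13: { [P → f num .] }  — reduce
  I14: { [S → ) P c .] }  — reduce
  I15: { [C → b C .] }  — reduce

I7 contains reduce item [S → ) .] and shift items [P → . f num], [Y → . num] — shift-reduce conflict.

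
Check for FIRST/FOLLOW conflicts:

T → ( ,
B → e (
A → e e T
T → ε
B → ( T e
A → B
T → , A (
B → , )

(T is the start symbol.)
Yes. T → '(' ',' with FOLLOW(T) on { '(' }

A FIRST/FOLLOW conflict occurs when a non-terminal N has a nullable alternative N → β (β ⇒* ε) and another alternative N → α with FIRST(α) ∩ FOLLOW(N) ≠ ∅: on such a lookahead the parser cannot decide between expanding α and letting N vanish via β.

Nullable non-terminals: T.

T: nullable alternative(s) T → ε; FOLLOW(T) = { $, '(', 'e' }
  T → ( ,: FIRST \ {ε} = { '(' } — overlaps FOLLOW(T) on { '(' }: CONFLICT
  T → ε: FIRST \ {ε} = { } — this is the only nullable alternative, skip
  T → , A (: FIRST \ {ε} = { ',' } — disjoint from FOLLOW(T)

A, B have no nullable alternative, so no FIRST/FOLLOW check is needed there.

So the grammar has 1 FIRST/FOLLOW conflict (marked CONFLICT above).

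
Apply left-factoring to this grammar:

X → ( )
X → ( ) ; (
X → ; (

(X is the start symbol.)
X → ( ) X'
X' → ε
X' → ; (
X → ; (

Left-factoring transforms A → αβ₁ | αβ₂ into A → αA' and A' → β₁ | β₂
(α is the longest common prefix among the alternatives). Repeat until
no nonterminal has two alternatives with a common prefix.

Round 1: X has alternatives sharing prefix '( )'. Introduce X': X → ( ) X'
  Add: X' → ε
  Add: X' → ; (

No remaining common prefixes — done.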